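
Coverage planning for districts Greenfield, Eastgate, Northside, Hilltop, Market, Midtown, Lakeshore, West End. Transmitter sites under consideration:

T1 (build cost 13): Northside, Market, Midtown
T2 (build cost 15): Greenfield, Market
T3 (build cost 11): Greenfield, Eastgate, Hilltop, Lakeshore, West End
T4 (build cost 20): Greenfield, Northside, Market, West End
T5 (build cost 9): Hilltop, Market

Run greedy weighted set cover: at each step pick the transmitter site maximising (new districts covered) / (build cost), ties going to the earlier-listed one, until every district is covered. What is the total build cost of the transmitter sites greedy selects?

Pick 1: T3 adds 5 new (Greenfield, Eastgate, Hilltop, Lakeshore, West End) at build cost 11 (ratio 5/11).
Pick 2: T1 adds 3 new (Northside, Market, Midtown) at build cost 13 (ratio 3/13).
Greedy total build cost: 11 + 13 = 24.

24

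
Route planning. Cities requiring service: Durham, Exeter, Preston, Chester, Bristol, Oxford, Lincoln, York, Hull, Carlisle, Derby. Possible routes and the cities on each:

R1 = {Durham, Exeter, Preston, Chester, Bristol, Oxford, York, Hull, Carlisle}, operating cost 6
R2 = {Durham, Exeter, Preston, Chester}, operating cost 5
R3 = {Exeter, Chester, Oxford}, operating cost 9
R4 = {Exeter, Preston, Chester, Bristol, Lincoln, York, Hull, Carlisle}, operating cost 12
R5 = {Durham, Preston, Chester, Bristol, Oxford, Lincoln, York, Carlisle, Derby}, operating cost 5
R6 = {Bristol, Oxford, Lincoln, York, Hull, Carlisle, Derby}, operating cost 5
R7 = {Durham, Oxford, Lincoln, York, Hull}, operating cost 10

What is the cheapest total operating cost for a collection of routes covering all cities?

10

R2, R6 cover every city at operating cost 5 + 5 = 10.
Any cover uses at least 2 routes; among all covering selections none totals below 10.
Greedy by coverage-per-operating cost would pick R5, R1 for 11 — worse than the optimum 10.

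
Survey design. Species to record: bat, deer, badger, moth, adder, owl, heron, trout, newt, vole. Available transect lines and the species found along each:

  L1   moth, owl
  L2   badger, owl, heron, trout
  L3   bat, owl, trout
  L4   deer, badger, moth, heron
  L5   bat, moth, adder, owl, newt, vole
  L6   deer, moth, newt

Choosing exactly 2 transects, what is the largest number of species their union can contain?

Choosing L2, L5 covers {bat, badger, moth, adder, owl, heron, trout, newt, vole} — 9 species.
No choice of 2 transects does better; here deer is left uncovered.

9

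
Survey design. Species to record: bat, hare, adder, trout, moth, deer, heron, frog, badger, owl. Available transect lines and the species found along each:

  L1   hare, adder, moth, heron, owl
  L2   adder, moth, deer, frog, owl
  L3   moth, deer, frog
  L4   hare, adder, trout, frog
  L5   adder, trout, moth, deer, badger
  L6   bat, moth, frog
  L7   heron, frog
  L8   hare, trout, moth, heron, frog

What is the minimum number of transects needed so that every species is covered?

L1, L5, L6 together cover {bat, hare, adder, trout, moth, deer, heron, frog, badger, owl} — every species.
No 2 of the 8 transects cover everything (all 28 pairs fall short), so 3 is minimum.

3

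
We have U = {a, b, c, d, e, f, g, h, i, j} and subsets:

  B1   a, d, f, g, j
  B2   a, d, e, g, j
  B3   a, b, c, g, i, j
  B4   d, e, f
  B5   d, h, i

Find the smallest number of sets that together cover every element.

3

B3, B4, B5 together cover {a, b, c, d, e, f, g, h, i, j} — every element.
No 2 of the 5 sets cover everything (all 10 pairs fall short), so 3 is minimum.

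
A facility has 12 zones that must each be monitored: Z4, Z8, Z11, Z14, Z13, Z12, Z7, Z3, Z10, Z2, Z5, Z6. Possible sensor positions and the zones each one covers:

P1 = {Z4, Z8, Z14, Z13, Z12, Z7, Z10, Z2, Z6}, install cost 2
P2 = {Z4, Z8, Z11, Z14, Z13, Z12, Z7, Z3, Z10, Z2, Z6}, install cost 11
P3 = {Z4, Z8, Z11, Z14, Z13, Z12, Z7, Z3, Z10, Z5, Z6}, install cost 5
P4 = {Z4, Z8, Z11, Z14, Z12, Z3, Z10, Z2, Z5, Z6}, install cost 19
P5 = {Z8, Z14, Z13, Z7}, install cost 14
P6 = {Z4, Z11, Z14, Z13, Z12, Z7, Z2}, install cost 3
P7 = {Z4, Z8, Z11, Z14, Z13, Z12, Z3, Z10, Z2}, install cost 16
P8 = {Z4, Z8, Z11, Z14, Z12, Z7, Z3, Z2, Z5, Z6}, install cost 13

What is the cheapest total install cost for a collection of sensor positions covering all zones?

7

P1, P3 cover every zone at install cost 2 + 5 = 7.
Any cover uses at least 2 sensor positions; among all covering selections none totals below 7.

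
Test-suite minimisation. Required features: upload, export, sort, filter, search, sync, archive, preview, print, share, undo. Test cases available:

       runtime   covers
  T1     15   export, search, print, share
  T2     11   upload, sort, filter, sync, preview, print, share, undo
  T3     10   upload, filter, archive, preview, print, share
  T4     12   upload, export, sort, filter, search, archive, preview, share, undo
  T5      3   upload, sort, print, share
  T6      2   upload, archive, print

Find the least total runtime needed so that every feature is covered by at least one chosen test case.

T2, T4 cover every feature at runtime 11 + 12 = 23.
Any cover uses at least 2 test cases; among all covering selections none totals below 23.
Greedy by coverage-per-runtime would pick T6, T5, T4, T2 for 28 — worse than the optimum 23.

23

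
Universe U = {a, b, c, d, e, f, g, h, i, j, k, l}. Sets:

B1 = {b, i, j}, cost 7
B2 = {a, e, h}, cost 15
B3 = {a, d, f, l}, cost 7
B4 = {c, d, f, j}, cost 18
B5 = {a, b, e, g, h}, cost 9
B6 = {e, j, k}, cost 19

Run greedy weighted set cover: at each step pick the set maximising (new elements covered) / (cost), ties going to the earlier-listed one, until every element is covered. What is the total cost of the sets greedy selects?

60

Pick 1: B3 adds 4 new (a, d, f, l) at cost 7 (ratio 4/7).
Pick 2: B5 adds 4 new (b, e, g, h) at cost 9 (ratio 4/9).
Pick 3: B1 adds 2 new (i, j) at cost 7 (ratio 2/7).
Pick 4: B4 adds 1 new (c) at cost 18 (ratio 1/18).
Pick 5: B6 adds 1 new (k) at cost 19 (ratio 1/19).
Greedy total cost: 7 + 9 + 7 + 18 + 19 = 60.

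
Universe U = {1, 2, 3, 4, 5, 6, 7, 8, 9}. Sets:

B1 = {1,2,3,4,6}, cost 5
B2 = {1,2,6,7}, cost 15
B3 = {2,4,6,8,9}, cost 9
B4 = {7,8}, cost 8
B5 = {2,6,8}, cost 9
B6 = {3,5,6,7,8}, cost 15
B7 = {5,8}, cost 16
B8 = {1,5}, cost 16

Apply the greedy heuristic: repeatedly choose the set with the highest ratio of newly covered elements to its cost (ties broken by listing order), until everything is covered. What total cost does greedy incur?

37

Pick 1: B1 adds 5 new (1, 2, 3, 4, 6) at cost 5 (ratio 5/5).
Pick 2: B4 adds 2 new (7, 8) at cost 8 (ratio 2/8).
Pick 3: B3 adds 1 new (9) at cost 9 (ratio 1/9).
Pick 4: B6 adds 1 new (5) at cost 15 (ratio 1/15).
Greedy total cost: 5 + 8 + 9 + 15 = 37. (The true optimum is 29, so greedy overshoots here.)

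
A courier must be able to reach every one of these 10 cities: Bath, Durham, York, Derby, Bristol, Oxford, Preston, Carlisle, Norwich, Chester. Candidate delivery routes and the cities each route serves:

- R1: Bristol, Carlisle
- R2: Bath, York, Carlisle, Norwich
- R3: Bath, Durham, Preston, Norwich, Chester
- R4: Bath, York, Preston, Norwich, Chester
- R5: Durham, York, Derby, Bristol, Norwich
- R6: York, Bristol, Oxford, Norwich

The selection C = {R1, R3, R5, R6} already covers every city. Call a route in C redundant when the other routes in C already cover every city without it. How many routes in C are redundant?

0

Drop R1: Carlisle uncovered — not redundant.
Drop R3: Bath, Preston, Chester uncovered — not redundant.
Drop R5: Derby uncovered — not redundant.
Drop R6: Oxford uncovered — not redundant.
None of the routes in C is redundant.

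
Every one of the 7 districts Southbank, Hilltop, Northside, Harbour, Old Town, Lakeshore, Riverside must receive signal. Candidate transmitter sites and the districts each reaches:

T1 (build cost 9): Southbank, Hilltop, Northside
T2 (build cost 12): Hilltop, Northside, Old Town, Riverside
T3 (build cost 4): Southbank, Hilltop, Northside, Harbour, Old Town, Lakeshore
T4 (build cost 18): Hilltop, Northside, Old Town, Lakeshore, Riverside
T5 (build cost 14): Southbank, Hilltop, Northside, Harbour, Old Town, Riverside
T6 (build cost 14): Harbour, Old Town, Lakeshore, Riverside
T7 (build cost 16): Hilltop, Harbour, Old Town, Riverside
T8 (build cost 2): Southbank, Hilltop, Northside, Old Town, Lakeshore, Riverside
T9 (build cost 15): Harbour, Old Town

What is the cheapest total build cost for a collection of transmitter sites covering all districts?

6

T3, T8 cover every district at build cost 4 + 2 = 6.
Any cover uses at least 2 transmitter sites; among all covering selections none totals below 6.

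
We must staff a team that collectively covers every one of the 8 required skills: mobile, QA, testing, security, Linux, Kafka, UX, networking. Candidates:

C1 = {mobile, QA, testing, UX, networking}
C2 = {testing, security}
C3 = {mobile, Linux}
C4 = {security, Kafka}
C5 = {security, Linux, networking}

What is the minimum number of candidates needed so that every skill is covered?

3

C1, C3, C4 together cover {mobile, QA, testing, security, Linux, Kafka, UX, networking} — every skill.
No 2 of the 5 candidates cover everything (all 10 pairs fall short), so 3 is minimum.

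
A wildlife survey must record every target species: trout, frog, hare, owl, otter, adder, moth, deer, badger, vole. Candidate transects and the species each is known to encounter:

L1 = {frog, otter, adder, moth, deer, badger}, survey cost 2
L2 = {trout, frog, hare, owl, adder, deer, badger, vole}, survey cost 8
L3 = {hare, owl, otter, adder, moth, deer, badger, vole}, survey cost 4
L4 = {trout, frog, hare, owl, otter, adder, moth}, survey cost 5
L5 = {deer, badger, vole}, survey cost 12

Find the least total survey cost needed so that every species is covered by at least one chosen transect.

L3, L4 cover every species at survey cost 4 + 5 = 9.
Any cover uses at least 2 transects; among all covering selections none totals below 9.

9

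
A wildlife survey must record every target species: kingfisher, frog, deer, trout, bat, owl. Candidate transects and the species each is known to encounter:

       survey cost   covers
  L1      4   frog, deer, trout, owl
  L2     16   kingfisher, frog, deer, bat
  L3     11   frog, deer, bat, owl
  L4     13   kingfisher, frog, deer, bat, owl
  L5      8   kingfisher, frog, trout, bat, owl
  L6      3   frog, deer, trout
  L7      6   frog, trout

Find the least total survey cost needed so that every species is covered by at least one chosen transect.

11

L5, L6 cover every species at survey cost 8 + 3 = 11.
Any cover uses at least 2 transects; among all covering selections none totals below 11.
Greedy by coverage-per-survey cost would pick L1, L5 for 12 — worse than the optimum 11.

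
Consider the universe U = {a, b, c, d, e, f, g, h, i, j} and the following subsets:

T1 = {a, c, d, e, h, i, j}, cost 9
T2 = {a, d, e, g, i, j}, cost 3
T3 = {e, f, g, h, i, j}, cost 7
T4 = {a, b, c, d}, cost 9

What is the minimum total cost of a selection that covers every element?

16

T3, T4 cover every element at cost 7 + 9 = 16.
Any cover uses at least 2 sets; among all covering selections none totals below 16.
Greedy by coverage-per-cost would pick T2, T3, T4 for 19 — worse than the optimum 16.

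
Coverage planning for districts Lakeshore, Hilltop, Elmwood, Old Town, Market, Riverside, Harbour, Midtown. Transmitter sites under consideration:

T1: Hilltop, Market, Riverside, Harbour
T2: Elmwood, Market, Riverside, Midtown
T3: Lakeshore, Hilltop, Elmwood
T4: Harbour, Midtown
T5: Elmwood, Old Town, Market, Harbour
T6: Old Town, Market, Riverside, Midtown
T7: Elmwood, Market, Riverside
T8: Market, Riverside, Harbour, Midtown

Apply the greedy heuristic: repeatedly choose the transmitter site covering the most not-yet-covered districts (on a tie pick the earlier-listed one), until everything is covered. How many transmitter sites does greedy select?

4

Pick 1: T1 covers 4 new districts (Hilltop, Market, Riverside, Harbour).
Pick 2: T2 covers 2 new districts (Elmwood, Midtown).
Pick 3: T3 covers 1 new districts (Lakeshore).
Pick 4: T5 covers 1 new districts (Old Town).
Greedy uses 4 transmitter sites. (The true minimum is 3.)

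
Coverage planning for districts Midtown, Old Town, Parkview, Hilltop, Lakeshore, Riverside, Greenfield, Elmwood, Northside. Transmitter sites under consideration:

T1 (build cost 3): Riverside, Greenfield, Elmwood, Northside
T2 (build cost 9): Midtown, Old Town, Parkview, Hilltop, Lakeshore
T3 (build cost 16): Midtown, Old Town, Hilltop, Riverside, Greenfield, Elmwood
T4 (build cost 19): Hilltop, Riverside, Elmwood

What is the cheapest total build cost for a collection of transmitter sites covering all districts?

T1, T2 cover every district at build cost 3 + 9 = 12.
Any cover uses at least 2 transmitter sites; among all covering selections none totals below 12.

12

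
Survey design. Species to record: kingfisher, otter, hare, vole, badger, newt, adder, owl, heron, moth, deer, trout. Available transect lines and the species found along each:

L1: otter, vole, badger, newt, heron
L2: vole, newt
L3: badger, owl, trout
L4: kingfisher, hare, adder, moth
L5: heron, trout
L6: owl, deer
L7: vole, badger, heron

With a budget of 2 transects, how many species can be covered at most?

9

Choosing L1, L4 covers {kingfisher, otter, hare, vole, badger, newt, adder, heron, moth} — 9 species.
No choice of 2 transects does better; here owl, deer, trout are left uncovered.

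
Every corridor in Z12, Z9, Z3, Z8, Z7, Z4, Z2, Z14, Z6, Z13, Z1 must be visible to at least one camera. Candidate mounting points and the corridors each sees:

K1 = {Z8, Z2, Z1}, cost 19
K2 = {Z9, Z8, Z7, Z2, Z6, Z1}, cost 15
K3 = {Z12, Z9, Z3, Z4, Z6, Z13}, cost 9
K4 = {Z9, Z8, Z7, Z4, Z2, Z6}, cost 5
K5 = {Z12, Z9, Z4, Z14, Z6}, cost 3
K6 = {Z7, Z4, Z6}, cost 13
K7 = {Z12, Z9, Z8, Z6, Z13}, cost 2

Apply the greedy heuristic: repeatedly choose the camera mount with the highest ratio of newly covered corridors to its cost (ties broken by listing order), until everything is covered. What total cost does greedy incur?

Pick 1: K7 adds 5 new (Z12, Z9, Z8, Z6, Z13) at cost 2 (ratio 5/2).
Pick 2: K5 adds 2 new (Z4, Z14) at cost 3 (ratio 2/3).
Pick 3: K4 adds 2 new (Z7, Z2) at cost 5 (ratio 2/5).
Pick 4: K3 adds 1 new (Z3) at cost 9 (ratio 1/9).
Pick 5: K2 adds 1 new (Z1) at cost 15 (ratio 1/15).
Greedy total cost: 2 + 3 + 5 + 9 + 15 = 34. (The true optimum is 27, so greedy overshoots here.)

34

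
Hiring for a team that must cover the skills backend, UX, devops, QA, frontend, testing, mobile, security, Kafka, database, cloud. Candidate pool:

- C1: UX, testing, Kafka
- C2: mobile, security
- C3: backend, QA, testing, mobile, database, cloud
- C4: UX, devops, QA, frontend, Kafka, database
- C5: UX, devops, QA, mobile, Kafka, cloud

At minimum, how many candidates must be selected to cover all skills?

3

C2, C3, C4 together cover {backend, UX, devops, QA, frontend, testing, mobile, security, Kafka, database, cloud} — every skill.
No 2 of the 5 candidates cover everything (all 10 pairs fall short), so 3 is minimum.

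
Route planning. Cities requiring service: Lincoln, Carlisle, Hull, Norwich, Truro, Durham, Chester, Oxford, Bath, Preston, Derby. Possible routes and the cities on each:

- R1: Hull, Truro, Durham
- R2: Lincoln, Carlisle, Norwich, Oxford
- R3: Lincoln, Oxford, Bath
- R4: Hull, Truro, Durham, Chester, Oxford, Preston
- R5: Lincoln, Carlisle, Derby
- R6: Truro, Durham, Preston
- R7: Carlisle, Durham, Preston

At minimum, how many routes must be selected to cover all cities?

4

R2, R3, R4, R5 together cover {Lincoln, Carlisle, Hull, Norwich, Truro, Durham, Chester, Oxford, Bath, Preston, Derby} — every city.
No 3 of the 7 routes cover everything (all 35 triples fall short), so 4 is minimum.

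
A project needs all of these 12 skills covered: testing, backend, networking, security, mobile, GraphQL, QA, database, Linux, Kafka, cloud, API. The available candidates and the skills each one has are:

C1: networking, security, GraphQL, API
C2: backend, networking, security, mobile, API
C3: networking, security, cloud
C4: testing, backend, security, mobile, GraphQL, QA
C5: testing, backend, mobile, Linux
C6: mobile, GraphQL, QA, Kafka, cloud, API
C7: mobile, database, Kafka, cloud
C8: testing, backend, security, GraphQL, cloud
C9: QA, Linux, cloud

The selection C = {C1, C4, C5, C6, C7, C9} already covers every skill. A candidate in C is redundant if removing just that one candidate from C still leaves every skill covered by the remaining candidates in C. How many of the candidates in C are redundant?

Drop C1: networking uncovered — not redundant.
Drop C4: the rest still cover every skill — redundant.
Drop C5: the rest still cover every skill — redundant.
Drop C6: the rest still cover every skill — redundant.
Drop C7: database uncovered — not redundant.
Drop C9: the rest still cover every skill — redundant.
4 redundant: C4, C5, C6, C9.

4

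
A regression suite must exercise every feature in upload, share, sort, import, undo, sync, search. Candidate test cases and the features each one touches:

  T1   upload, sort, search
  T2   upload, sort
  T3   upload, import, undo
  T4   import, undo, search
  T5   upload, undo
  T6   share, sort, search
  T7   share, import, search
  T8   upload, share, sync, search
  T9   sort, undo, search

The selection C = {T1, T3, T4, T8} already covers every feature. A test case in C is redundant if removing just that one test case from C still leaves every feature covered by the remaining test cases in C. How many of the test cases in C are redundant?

Drop T1: sort uncovered — not redundant.
Drop T3: the rest still cover every feature — redundant.
Drop T4: the rest still cover every feature — redundant.
Drop T8: share, sync uncovered — not redundant.
2 redundant: T3, T4.

2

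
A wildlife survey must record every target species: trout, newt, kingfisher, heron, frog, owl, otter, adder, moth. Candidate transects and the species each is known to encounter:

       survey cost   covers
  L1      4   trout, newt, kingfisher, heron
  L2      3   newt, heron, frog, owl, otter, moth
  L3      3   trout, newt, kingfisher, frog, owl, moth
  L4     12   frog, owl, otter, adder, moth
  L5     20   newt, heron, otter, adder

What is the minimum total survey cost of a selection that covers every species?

16

L1, L4 cover every species at survey cost 4 + 12 = 16.
Any cover uses at least 2 transects; among all covering selections none totals below 16.
Greedy by coverage-per-survey cost would pick L2, L3, L4 for 18 — worse than the optimum 16.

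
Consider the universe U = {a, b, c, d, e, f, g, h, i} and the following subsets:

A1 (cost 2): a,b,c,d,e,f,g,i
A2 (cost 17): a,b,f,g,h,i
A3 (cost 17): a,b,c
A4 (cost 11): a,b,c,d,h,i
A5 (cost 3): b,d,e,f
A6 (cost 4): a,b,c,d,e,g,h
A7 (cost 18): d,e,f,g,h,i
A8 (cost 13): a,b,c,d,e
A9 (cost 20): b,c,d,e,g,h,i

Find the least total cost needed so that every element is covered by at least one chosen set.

A1, A6 cover every element at cost 2 + 4 = 6.
Any cover uses at least 2 sets; among all covering selections none totals below 6.

6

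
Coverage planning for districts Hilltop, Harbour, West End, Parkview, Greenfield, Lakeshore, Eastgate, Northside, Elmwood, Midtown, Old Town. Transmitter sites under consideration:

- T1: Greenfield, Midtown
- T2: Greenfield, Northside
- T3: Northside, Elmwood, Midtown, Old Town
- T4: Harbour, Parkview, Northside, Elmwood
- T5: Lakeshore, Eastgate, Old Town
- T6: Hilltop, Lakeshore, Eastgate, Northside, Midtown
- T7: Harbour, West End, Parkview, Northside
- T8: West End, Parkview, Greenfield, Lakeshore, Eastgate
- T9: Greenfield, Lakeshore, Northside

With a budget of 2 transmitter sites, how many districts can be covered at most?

9

Choosing T3, T8 covers {West End, Parkview, Greenfield, Lakeshore, Eastgate, Northside, Elmwood, Midtown, Old Town} — 9 districts.
No choice of 2 transmitter sites does better; here Hilltop, Harbour are left uncovered.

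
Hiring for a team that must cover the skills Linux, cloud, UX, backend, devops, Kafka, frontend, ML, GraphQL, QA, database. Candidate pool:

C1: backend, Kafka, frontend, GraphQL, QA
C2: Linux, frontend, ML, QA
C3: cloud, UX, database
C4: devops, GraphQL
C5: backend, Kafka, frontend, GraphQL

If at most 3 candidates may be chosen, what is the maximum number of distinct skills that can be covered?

Choosing C1, C2, C3 covers {Linux, cloud, UX, backend, Kafka, frontend, ML, GraphQL, QA, database} — 10 skills.
No choice of 3 candidates does better; here devops is left uncovered.

10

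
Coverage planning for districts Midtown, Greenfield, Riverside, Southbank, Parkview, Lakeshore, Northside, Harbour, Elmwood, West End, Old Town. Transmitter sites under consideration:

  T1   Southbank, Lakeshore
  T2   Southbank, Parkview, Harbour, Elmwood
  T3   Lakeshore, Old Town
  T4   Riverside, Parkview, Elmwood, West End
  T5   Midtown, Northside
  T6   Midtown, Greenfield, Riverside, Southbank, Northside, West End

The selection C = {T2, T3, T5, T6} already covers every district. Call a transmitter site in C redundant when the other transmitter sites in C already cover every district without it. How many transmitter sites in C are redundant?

Drop T2: Parkview, Harbour, Elmwood uncovered — not redundant.
Drop T3: Lakeshore, Old Town uncovered — not redundant.
Drop T5: the rest still cover every district — redundant.
Drop T6: Greenfield, Riverside, West End uncovered — not redundant.
1 redundant: T5.

1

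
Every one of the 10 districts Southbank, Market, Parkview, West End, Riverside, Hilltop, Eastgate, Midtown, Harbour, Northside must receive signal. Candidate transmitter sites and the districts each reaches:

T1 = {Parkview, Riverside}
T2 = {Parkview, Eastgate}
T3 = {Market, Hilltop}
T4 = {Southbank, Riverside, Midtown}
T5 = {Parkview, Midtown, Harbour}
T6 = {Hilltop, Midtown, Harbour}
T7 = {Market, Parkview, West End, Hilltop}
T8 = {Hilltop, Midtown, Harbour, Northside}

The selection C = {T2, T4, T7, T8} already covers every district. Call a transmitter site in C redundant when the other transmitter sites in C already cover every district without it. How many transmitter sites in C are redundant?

0

Drop T2: Eastgate uncovered — not redundant.
Drop T4: Southbank, Riverside uncovered — not redundant.
Drop T7: Market, West End uncovered — not redundant.
Drop T8: Harbour, Northside uncovered — not redundant.
None of the transmitter sites in C is redundant.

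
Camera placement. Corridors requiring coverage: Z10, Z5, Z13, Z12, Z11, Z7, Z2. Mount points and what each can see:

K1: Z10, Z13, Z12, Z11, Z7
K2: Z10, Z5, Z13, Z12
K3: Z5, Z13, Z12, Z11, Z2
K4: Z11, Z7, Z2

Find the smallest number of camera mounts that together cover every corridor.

K1, K3 together cover {Z10, Z5, Z13, Z12, Z11, Z7, Z2} — every corridor.
No single camera mount contains all 7 corridors, so 2 is optimal.

2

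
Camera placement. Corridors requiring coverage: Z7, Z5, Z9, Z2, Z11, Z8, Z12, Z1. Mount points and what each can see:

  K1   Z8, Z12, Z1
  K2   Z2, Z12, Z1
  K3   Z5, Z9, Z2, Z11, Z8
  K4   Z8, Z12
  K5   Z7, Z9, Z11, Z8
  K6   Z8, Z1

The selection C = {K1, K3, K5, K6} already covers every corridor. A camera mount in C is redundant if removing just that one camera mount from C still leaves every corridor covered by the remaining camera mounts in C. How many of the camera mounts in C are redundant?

1

Drop K1: Z12 uncovered — not redundant.
Drop K3: Z5, Z2 uncovered — not redundant.
Drop K5: Z7 uncovered — not redundant.
Drop K6: the rest still cover every corridor — redundant.
1 redundant: K6.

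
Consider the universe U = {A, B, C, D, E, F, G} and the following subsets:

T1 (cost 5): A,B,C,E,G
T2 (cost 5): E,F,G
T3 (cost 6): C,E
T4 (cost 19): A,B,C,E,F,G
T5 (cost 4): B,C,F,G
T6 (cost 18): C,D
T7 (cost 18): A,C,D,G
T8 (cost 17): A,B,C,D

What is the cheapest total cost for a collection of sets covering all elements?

22

T2, T8 cover every element at cost 5 + 17 = 22.
Any cover uses at least 2 sets; among all covering selections none totals below 22.
Greedy by coverage-per-cost would pick T1, T5, T8 for 26 — worse than the optimum 22.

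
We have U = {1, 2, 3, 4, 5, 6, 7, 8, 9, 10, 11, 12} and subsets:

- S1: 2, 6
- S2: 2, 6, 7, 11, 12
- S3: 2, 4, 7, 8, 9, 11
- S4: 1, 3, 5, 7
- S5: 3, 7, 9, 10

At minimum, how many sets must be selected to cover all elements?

S2, S3, S4, S5 together cover {1, 2, 3, 4, 5, 6, 7, 8, 9, 10, 11, 12} — every element.
No 3 of the 5 sets cover everything (all 10 triples fall short), so 4 is minimum.

4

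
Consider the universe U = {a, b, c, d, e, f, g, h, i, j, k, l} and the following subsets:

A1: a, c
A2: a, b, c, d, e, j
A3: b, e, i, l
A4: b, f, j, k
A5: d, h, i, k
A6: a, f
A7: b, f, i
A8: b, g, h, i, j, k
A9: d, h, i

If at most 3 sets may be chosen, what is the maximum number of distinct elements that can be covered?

Choosing A2, A3, A8 covers {a, b, c, d, e, g, h, i, j, k, l} — 11 elements.
No choice of 3 sets does better; here f is left uncovered.

11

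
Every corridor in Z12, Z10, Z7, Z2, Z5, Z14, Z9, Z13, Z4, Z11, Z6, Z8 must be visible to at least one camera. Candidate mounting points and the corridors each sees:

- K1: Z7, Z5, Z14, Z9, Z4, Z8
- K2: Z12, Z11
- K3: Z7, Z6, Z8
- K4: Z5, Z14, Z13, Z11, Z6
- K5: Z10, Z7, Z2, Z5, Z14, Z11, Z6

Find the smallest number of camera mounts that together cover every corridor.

4

K1, K2, K4, K5 together cover {Z12, Z10, Z7, Z2, Z5, Z14, Z9, Z13, Z4, Z11, Z6, Z8} — every corridor.
No 3 of the 5 camera mounts cover everything (all 10 triples fall short), so 4 is minimum.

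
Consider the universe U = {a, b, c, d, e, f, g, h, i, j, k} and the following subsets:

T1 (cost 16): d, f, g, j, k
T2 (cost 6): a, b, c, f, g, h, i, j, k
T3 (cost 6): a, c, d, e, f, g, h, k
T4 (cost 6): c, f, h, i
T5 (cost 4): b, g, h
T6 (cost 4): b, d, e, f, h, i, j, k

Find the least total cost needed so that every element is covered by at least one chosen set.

10

T2, T6 cover every element at cost 6 + 4 = 10.
Any cover uses at least 2 sets; among all covering selections none totals below 10.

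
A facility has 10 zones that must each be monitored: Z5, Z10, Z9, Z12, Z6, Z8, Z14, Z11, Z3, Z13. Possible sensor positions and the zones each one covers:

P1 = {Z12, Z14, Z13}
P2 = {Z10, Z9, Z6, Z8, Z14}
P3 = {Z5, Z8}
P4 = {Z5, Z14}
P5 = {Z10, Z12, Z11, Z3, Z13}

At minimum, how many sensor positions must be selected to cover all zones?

P2, P3, P5 together cover {Z5, Z10, Z9, Z12, Z6, Z8, Z14, Z11, Z3, Z13} — every zone.
No 2 of the 5 sensor positions cover everything (all 10 pairs fall short), so 3 is minimum.

3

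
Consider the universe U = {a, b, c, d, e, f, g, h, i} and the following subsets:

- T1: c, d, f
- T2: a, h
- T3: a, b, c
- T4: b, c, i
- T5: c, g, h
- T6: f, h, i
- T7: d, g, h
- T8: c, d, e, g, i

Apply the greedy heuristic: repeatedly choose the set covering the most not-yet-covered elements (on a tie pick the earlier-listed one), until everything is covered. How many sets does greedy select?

4

Pick 1: T8 covers 5 new elements (c, d, e, g, i).
Pick 2: T2 covers 2 new elements (a, h).
Pick 3: T1 covers 1 new elements (f).
Pick 4: T3 covers 1 new elements (b).
Greedy uses 4 sets. (The true minimum is 3.)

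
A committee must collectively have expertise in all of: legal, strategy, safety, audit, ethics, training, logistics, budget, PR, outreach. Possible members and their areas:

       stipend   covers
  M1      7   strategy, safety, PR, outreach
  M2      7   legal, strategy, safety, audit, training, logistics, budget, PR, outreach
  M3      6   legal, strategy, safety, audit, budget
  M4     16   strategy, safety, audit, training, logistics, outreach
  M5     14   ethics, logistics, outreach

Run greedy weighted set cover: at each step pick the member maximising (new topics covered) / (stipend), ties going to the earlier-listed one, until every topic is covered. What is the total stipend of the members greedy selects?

Pick 1: M2 adds 9 new (legal, strategy, safety, audit, training, logistics, budget, PR, outreach) at stipend 7 (ratio 9/7).
Pick 2: M5 adds 1 new (ethics) at stipend 14 (ratio 1/14).
Greedy total stipend: 7 + 14 = 21.

21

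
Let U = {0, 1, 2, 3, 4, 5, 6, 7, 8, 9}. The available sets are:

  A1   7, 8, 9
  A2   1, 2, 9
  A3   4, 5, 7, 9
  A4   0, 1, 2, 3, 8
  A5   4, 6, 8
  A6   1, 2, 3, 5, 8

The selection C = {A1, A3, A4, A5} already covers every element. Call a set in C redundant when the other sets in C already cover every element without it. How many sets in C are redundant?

1

Drop A1: the rest still cover every element — redundant.
Drop A3: 5 uncovered — not redundant.
Drop A4: 0, 1, 2, 3 uncovered — not redundant.
Drop A5: 6 uncovered — not redundant.
1 redundant: A1.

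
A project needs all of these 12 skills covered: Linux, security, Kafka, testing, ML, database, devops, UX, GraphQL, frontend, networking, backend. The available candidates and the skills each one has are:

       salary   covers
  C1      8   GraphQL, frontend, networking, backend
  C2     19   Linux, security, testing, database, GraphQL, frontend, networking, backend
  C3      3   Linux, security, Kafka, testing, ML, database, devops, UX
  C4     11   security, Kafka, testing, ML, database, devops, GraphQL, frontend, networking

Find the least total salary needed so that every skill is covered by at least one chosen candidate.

11

C1, C3 cover every skill at salary 8 + 3 = 11.
Any cover uses at least 2 candidates; among all covering selections none totals below 11.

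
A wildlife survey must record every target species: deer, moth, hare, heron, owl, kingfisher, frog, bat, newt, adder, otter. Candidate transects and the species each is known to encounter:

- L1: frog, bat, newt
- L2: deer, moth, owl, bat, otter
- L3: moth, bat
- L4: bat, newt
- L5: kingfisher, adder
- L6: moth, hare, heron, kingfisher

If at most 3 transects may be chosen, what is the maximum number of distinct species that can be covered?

Choosing L1, L2, L6 covers {deer, moth, hare, heron, owl, kingfisher, frog, bat, newt, otter} — 10 species.
No choice of 3 transects does better; here adder is left uncovered.

10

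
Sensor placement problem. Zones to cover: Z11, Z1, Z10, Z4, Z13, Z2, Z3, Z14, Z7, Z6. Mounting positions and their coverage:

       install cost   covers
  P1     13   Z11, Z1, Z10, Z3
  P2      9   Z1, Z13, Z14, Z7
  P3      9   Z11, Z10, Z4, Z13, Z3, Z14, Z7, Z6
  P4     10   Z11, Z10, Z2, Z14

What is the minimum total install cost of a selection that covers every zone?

P2, P3, P4 cover every zone at install cost 9 + 9 + 10 = 28.
Any cover uses at least 3 sensor positions; among all covering selections none totals below 28.

28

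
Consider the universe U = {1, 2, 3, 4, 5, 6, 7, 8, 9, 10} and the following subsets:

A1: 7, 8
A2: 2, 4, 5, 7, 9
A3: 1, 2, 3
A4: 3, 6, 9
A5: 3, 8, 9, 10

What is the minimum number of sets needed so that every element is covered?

4

A2, A3, A4, A5 together cover {1, 2, 3, 4, 5, 6, 7, 8, 9, 10} — every element.
No 3 of the 5 sets cover everything (all 10 triples fall short), so 4 is minimum.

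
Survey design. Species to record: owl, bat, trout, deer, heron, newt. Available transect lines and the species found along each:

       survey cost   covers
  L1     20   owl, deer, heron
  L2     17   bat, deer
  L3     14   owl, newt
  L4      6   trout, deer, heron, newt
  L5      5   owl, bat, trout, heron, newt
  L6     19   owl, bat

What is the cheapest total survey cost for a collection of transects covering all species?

11

L4, L5 cover every species at survey cost 6 + 5 = 11.
Any cover uses at least 2 transects; among all covering selections none totals below 11.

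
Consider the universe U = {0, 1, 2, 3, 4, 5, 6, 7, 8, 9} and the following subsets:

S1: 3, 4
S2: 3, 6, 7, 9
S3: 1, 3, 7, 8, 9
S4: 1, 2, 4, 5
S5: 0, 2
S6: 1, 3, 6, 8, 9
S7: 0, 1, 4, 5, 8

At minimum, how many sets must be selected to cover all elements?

S2, S4, S7 together cover {0, 1, 2, 3, 4, 5, 6, 7, 8, 9} — every element.
No 2 of the 7 sets cover everything (all 21 pairs fall short), so 3 is minimum.

3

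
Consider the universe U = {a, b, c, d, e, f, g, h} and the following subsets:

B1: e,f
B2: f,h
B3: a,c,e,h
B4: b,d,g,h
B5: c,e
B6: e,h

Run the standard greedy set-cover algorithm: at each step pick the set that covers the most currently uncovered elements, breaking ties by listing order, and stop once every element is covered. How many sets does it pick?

Pick 1: B3 covers 4 new elements (a, c, e, h).
Pick 2: B4 covers 3 new elements (b, d, g).
Pick 3: B1 covers 1 new elements (f).
Greedy uses 3 sets.

3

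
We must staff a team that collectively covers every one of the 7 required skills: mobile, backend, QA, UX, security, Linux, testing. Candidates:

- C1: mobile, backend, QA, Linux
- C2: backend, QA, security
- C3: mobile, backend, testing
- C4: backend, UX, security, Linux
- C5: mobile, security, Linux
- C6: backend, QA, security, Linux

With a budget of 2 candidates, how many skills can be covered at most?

6

Choosing C1, C4 covers {mobile, backend, QA, UX, security, Linux} — 6 skills.
No choice of 2 candidates does better; here testing is left uncovered.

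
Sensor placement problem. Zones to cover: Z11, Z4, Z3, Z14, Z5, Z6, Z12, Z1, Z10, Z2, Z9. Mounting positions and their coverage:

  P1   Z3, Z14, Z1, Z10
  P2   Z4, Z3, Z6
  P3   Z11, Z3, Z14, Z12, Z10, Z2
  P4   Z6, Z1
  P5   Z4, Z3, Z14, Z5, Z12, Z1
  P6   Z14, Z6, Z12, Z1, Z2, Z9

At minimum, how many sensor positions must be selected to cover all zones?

P3, P5, P6 together cover {Z11, Z4, Z3, Z14, Z5, Z6, Z12, Z1, Z10, Z2, Z9} — every zone.
No 2 of the 6 sensor positions cover everything (all 15 pairs fall short), so 3 is minimum.

3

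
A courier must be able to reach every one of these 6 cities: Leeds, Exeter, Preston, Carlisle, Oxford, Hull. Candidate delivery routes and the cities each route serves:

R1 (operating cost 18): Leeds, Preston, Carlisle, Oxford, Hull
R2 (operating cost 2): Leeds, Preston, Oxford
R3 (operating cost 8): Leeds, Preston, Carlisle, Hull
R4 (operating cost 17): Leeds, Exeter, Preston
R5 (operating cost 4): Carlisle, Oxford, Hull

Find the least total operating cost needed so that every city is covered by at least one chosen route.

R4, R5 cover every city at operating cost 17 + 4 = 21.
Any cover uses at least 2 routes; among all covering selections none totals below 21.
Greedy by coverage-per-operating cost would pick R2, R5, R4 for 23 — worse than the optimum 21.

21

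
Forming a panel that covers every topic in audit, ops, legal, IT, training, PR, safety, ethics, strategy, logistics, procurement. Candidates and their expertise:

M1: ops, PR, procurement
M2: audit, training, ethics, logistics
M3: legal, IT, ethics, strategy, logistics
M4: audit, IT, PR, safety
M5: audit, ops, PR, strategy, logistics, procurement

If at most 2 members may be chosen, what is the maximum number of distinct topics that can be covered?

Choosing M3, M5 covers {audit, ops, legal, IT, PR, ethics, strategy, logistics, procurement} — 9 topics.
No choice of 2 members does better; here training, safety are left uncovered.

9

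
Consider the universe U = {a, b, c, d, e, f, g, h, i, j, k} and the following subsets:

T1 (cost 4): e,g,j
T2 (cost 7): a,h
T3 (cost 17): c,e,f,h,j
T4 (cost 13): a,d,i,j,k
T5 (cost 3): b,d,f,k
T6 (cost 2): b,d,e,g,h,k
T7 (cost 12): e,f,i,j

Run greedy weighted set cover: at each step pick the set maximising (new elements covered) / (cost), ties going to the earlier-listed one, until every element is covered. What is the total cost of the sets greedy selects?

Pick 1: T6 adds 6 new (b, d, e, g, h, k) at cost 2 (ratio 6/2).
Pick 2: T5 adds 1 new (f) at cost 3 (ratio 1/3).
Pick 3: T1 adds 1 new (j) at cost 4 (ratio 1/4).
Pick 4: T4 adds 2 new (a, i) at cost 13 (ratio 2/13).
Pick 5: T3 adds 1 new (c) at cost 17 (ratio 1/17).
Greedy total cost: 2 + 3 + 4 + 13 + 17 = 39. (The true optimum is 32, so greedy overshoots here.)

39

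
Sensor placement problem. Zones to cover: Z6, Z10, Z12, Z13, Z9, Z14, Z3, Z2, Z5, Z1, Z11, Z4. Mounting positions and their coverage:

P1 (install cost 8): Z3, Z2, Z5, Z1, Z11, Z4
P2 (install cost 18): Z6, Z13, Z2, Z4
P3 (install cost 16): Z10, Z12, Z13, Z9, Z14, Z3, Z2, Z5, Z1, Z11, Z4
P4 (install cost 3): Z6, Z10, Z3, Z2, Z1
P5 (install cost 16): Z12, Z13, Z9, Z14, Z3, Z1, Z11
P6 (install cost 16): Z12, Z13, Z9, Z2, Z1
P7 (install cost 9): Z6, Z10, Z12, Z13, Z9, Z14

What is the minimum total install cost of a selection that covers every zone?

17

P1, P7 cover every zone at install cost 8 + 9 = 17.
Any cover uses at least 2 sensor positions; among all covering selections none totals below 17.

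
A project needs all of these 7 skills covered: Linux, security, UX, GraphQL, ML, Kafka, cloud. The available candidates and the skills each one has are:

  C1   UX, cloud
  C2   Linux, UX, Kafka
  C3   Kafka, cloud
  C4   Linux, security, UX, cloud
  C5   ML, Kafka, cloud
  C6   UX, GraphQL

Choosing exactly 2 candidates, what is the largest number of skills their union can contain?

6

Choosing C4, C5 covers {Linux, security, UX, ML, Kafka, cloud} — 6 skills.
No choice of 2 candidates does better; here GraphQL is left uncovered.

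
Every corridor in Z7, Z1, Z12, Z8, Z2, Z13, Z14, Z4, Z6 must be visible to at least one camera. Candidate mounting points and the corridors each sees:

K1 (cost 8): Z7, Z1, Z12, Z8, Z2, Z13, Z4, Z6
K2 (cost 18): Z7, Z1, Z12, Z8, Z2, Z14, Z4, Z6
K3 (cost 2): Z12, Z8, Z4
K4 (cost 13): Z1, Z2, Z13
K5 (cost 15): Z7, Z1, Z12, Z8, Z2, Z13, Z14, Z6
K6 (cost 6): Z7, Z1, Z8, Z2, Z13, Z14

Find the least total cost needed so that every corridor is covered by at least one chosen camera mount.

14

K1, K6 cover every corridor at cost 8 + 6 = 14.
Any cover uses at least 2 camera mounts; among all covering selections none totals below 14.
Greedy by coverage-per-cost would pick K3, K6, K1 for 16 — worse than the optimum 14.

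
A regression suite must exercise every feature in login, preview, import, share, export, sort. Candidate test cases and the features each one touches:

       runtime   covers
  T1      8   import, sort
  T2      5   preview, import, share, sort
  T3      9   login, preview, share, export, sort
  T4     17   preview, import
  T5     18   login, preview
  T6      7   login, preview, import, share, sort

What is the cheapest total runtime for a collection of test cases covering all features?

14

T2, T3 cover every feature at runtime 5 + 9 = 14.
Any cover uses at least 2 test cases; among all covering selections none totals below 14.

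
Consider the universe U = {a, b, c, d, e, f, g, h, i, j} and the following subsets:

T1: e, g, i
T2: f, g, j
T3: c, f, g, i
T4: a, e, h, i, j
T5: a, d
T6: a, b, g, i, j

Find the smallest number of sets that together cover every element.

4

T3, T4, T5, T6 together cover {a, b, c, d, e, f, g, h, i, j} — every element.
No 3 of the 6 sets cover everything (all 20 triples fall short), so 4 is minimum.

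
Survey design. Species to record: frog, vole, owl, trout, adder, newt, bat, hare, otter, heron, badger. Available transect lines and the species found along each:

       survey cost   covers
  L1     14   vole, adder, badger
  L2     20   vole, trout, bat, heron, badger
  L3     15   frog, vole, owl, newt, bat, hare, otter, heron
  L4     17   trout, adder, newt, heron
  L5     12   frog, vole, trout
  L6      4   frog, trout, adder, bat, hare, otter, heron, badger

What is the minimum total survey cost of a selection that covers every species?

L3, L6 cover every species at survey cost 15 + 4 = 19.
Any cover uses at least 2 transects; among all covering selections none totals below 19.

19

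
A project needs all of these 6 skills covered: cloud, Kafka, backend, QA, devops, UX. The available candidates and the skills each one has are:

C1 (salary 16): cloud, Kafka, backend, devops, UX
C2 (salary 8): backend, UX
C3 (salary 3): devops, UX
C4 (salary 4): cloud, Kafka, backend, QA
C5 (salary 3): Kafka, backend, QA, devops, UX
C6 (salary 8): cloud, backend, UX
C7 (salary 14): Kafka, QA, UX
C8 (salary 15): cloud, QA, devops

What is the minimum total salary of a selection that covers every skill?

C3, C4 cover every skill at salary 3 + 4 = 7.
Any cover uses at least 2 candidates; among all covering selections none totals below 7.

7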